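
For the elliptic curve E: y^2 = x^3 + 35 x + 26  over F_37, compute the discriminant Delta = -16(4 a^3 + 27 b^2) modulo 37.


4 a^3 + 27 b^2 = 4*35^3 + 27*26^2 = 171500 + 18252 = 189752
Delta = -16 * (189752) = -3036032
Delta mod 37 = 3

Delta = 3 (mod 37)


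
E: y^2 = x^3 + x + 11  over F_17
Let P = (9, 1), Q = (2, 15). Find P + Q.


P != Q, so use the chord formula.
s = (y2 - y1) / (x2 - x1) = (14) / (10) mod 17 = 15
x3 = s^2 - x1 - x2 mod 17 = 15^2 - 9 - 2 = 10
y3 = s (x1 - x3) - y1 mod 17 = 15 * (9 - 10) - 1 = 1

P + Q = (10, 1)


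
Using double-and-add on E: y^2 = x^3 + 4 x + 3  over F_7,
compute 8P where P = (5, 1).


k = 8 = 1000_2 (binary, LSB first: 0001)
Double-and-add from P = (5, 1):
  bit 0 = 0: acc unchanged = O
  bit 1 = 0: acc unchanged = O
  bit 2 = 0: acc unchanged = O
  bit 3 = 1: acc = O + (5, 6) = (5, 6)

8P = (5, 6)


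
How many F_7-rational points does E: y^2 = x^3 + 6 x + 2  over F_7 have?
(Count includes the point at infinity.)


For each x in F_7, count y with y^2 = x^3 + 6 x + 2 mod 7:
  x = 0: RHS = 2, y in [3, 4]  -> 2 point(s)
  x = 1: RHS = 2, y in [3, 4]  -> 2 point(s)
  x = 2: RHS = 1, y in [1, 6]  -> 2 point(s)
  x = 6: RHS = 2, y in [3, 4]  -> 2 point(s)
Affine points: 8. Add the point at infinity: total = 9.

#E(F_7) = 9


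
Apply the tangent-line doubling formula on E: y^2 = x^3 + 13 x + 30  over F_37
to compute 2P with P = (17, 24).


Doubling: s = (3 x1^2 + a) / (2 y1)
s = (3*17^2 + 13) / (2*24) mod 37 = 6
x3 = s^2 - 2 x1 mod 37 = 6^2 - 2*17 = 2
y3 = s (x1 - x3) - y1 mod 37 = 6 * (17 - 2) - 24 = 29

2P = (2, 29)


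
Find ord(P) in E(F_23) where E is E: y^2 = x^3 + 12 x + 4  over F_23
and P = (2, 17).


Compute successive multiples of P until we hit O:
  1P = (2, 17)
  2P = (0, 2)
  3P = (14, 8)
  4P = (9, 17)
  5P = (12, 6)
  6P = (4, 22)
  7P = (6, 19)
  8P = (21, 8)
  ... (continuing to 21P)
  21P = O

ord(P) = 21


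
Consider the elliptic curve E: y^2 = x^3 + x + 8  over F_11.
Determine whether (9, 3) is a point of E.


Check whether y^2 = x^3 + 1 x + 8 (mod 11) for (x, y) = (9, 3).
LHS: y^2 = 3^2 mod 11 = 9
RHS: x^3 + 1 x + 8 = 9^3 + 1*9 + 8 mod 11 = 9
LHS = RHS

Yes, on the curve


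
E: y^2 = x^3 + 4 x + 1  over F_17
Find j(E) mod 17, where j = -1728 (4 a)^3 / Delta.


Delta = -16(4 a^3 + 27 b^2) mod 17 = 11
-1728 * (4 a)^3 = -1728 * (4*4)^3 mod 17 = 11
j = 11 * 11^(-1) mod 17 = 1

j = 1 (mod 17)


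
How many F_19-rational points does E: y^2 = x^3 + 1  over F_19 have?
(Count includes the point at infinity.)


For each x in F_19, count y with y^2 = x^3 + 0 x + 1 mod 19:
  x = 0: RHS = 1, y in [1, 18]  -> 2 point(s)
  x = 2: RHS = 9, y in [3, 16]  -> 2 point(s)
  x = 3: RHS = 9, y in [3, 16]  -> 2 point(s)
  x = 8: RHS = 0, y in [0]  -> 1 point(s)
  x = 12: RHS = 0, y in [0]  -> 1 point(s)
  x = 14: RHS = 9, y in [3, 16]  -> 2 point(s)
  x = 18: RHS = 0, y in [0]  -> 1 point(s)
Affine points: 11. Add the point at infinity: total = 12.

#E(F_19) = 12


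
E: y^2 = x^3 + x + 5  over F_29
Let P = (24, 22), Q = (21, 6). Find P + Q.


P != Q, so use the chord formula.
s = (y2 - y1) / (x2 - x1) = (13) / (26) mod 29 = 15
x3 = s^2 - x1 - x2 mod 29 = 15^2 - 24 - 21 = 6
y3 = s (x1 - x3) - y1 mod 29 = 15 * (24 - 6) - 22 = 16

P + Q = (6, 16)


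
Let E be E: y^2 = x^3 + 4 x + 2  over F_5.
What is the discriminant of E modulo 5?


4 a^3 + 27 b^2 = 4*4^3 + 27*2^2 = 256 + 108 = 364
Delta = -16 * (364) = -5824
Delta mod 5 = 1

Delta = 1 (mod 5)


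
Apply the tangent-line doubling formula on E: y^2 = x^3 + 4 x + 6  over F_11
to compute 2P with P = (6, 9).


Doubling: s = (3 x1^2 + a) / (2 y1)
s = (3*6^2 + 4) / (2*9) mod 11 = 5
x3 = s^2 - 2 x1 mod 11 = 5^2 - 2*6 = 2
y3 = s (x1 - x3) - y1 mod 11 = 5 * (6 - 2) - 9 = 0

2P = (2, 0)


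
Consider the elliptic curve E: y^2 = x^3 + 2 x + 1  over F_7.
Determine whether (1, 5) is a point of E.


Check whether y^2 = x^3 + 2 x + 1 (mod 7) for (x, y) = (1, 5).
LHS: y^2 = 5^2 mod 7 = 4
RHS: x^3 + 2 x + 1 = 1^3 + 2*1 + 1 mod 7 = 4
LHS = RHS

Yes, on the curve


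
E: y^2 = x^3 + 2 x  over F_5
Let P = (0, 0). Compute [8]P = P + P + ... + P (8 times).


k = 8 = 1000_2 (binary, LSB first: 0001)
Double-and-add from P = (0, 0):
  bit 0 = 0: acc unchanged = O
  bit 1 = 0: acc unchanged = O
  bit 2 = 0: acc unchanged = O
  bit 3 = 1: acc = O + O = O

8P = O


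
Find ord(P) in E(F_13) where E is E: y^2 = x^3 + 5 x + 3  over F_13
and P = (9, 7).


Compute successive multiples of P until we hit O:
  1P = (9, 7)
  2P = (9, 6)
  3P = O

ord(P) = 3


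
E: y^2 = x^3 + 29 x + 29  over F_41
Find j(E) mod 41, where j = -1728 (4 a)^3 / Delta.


Delta = -16(4 a^3 + 27 b^2) mod 41 = 4
-1728 * (4 a)^3 = -1728 * (4*29)^3 mod 41 = 8
j = 8 * 4^(-1) mod 41 = 2

j = 2 (mod 41)


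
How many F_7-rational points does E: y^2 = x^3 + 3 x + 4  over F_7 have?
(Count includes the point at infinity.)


For each x in F_7, count y with y^2 = x^3 + 3 x + 4 mod 7:
  x = 0: RHS = 4, y in [2, 5]  -> 2 point(s)
  x = 1: RHS = 1, y in [1, 6]  -> 2 point(s)
  x = 2: RHS = 4, y in [2, 5]  -> 2 point(s)
  x = 5: RHS = 4, y in [2, 5]  -> 2 point(s)
  x = 6: RHS = 0, y in [0]  -> 1 point(s)
Affine points: 9. Add the point at infinity: total = 10.

#E(F_7) = 10


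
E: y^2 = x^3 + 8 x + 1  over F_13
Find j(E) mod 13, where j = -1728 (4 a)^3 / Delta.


Delta = -16(4 a^3 + 27 b^2) mod 13 = 2
-1728 * (4 a)^3 = -1728 * (4*8)^3 mod 13 = 8
j = 8 * 2^(-1) mod 13 = 4

j = 4 (mod 13)


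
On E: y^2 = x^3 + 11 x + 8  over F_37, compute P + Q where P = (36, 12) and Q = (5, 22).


P != Q, so use the chord formula.
s = (y2 - y1) / (x2 - x1) = (10) / (6) mod 37 = 14
x3 = s^2 - x1 - x2 mod 37 = 14^2 - 36 - 5 = 7
y3 = s (x1 - x3) - y1 mod 37 = 14 * (36 - 7) - 12 = 24

P + Q = (7, 24)


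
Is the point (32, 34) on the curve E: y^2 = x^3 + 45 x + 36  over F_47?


Check whether y^2 = x^3 + 45 x + 36 (mod 47) for (x, y) = (32, 34).
LHS: y^2 = 34^2 mod 47 = 28
RHS: x^3 + 45 x + 36 = 32^3 + 45*32 + 36 mod 47 = 28
LHS = RHS

Yes, on the curve


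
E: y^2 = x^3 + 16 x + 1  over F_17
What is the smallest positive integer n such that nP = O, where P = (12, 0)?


Compute successive multiples of P until we hit O:
  1P = (12, 0)
  2P = O

ord(P) = 2


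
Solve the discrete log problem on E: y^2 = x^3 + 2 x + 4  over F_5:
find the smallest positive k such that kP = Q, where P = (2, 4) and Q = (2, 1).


Enumerate multiples of P until we hit Q = (2, 1):
  1P = (2, 4)
  2P = (0, 2)
  3P = (4, 4)
  4P = (4, 1)
  5P = (0, 3)
  6P = (2, 1)
Match found at i = 6.

k = 6


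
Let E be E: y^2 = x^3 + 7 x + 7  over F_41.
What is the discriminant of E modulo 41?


4 a^3 + 27 b^2 = 4*7^3 + 27*7^2 = 1372 + 1323 = 2695
Delta = -16 * (2695) = -43120
Delta mod 41 = 12

Delta = 12 (mod 41)


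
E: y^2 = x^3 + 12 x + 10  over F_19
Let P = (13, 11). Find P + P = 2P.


Doubling: s = (3 x1^2 + a) / (2 y1)
s = (3*13^2 + 12) / (2*11) mod 19 = 2
x3 = s^2 - 2 x1 mod 19 = 2^2 - 2*13 = 16
y3 = s (x1 - x3) - y1 mod 19 = 2 * (13 - 16) - 11 = 2

2P = (16, 2)


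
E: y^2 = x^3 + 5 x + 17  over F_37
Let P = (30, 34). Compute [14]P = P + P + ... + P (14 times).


k = 14 = 1110_2 (binary, LSB first: 0111)
Double-and-add from P = (30, 34):
  bit 0 = 0: acc unchanged = O
  bit 1 = 1: acc = O + (35, 31) = (35, 31)
  bit 2 = 1: acc = (35, 31) + (15, 27) = (27, 15)
  bit 3 = 1: acc = (27, 15) + (16, 7) = (30, 3)

14P = (30, 3)


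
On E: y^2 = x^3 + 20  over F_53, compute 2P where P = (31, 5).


Doubling: s = (3 x1^2 + a) / (2 y1)
s = (3*31^2 + 0) / (2*5) mod 53 = 18
x3 = s^2 - 2 x1 mod 53 = 18^2 - 2*31 = 50
y3 = s (x1 - x3) - y1 mod 53 = 18 * (31 - 50) - 5 = 24

2P = (50, 24)


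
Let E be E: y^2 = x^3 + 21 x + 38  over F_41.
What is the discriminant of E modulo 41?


4 a^3 + 27 b^2 = 4*21^3 + 27*38^2 = 37044 + 38988 = 76032
Delta = -16 * (76032) = -1216512
Delta mod 41 = 40

Delta = 40 (mod 41)


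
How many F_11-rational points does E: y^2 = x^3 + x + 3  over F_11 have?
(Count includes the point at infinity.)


For each x in F_11, count y with y^2 = x^3 + 1 x + 3 mod 11:
  x = 0: RHS = 3, y in [5, 6]  -> 2 point(s)
  x = 1: RHS = 5, y in [4, 7]  -> 2 point(s)
  x = 3: RHS = 0, y in [0]  -> 1 point(s)
  x = 4: RHS = 5, y in [4, 7]  -> 2 point(s)
  x = 5: RHS = 1, y in [1, 10]  -> 2 point(s)
  x = 6: RHS = 5, y in [4, 7]  -> 2 point(s)
  x = 7: RHS = 1, y in [1, 10]  -> 2 point(s)
  x = 9: RHS = 4, y in [2, 9]  -> 2 point(s)
  x = 10: RHS = 1, y in [1, 10]  -> 2 point(s)
Affine points: 17. Add the point at infinity: total = 18.

#E(F_11) = 18


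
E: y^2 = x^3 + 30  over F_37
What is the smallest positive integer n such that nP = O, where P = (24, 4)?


Compute successive multiples of P until we hit O:
  1P = (24, 4)
  2P = (25, 2)
  3P = (29, 6)
  4P = (33, 22)
  5P = (21, 2)
  6P = (13, 28)
  7P = (28, 35)
  8P = (15, 1)
  ... (continuing to 39P)
  39P = O

ord(P) = 39


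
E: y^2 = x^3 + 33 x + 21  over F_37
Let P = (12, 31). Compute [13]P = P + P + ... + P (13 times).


k = 13 = 1101_2 (binary, LSB first: 1011)
Double-and-add from P = (12, 31):
  bit 0 = 1: acc = O + (12, 31) = (12, 31)
  bit 1 = 0: acc unchanged = (12, 31)
  bit 2 = 1: acc = (12, 31) + (35, 24) = (18, 3)
  bit 3 = 1: acc = (18, 3) + (3, 6) = (19, 12)

13P = (19, 12)


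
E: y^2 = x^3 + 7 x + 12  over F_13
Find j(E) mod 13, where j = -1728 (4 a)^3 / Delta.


Delta = -16(4 a^3 + 27 b^2) mod 13 = 2
-1728 * (4 a)^3 = -1728 * (4*7)^3 mod 13 = 8
j = 8 * 2^(-1) mod 13 = 4

j = 4 (mod 13)


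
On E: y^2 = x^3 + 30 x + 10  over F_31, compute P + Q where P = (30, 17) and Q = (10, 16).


P != Q, so use the chord formula.
s = (y2 - y1) / (x2 - x1) = (30) / (11) mod 31 = 14
x3 = s^2 - x1 - x2 mod 31 = 14^2 - 30 - 10 = 1
y3 = s (x1 - x3) - y1 mod 31 = 14 * (30 - 1) - 17 = 17

P + Q = (1, 17)


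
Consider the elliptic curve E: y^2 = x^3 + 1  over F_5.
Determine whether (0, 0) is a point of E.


Check whether y^2 = x^3 + 0 x + 1 (mod 5) for (x, y) = (0, 0).
LHS: y^2 = 0^2 mod 5 = 0
RHS: x^3 + 0 x + 1 = 0^3 + 0*0 + 1 mod 5 = 1
LHS != RHS

No, not on the curve


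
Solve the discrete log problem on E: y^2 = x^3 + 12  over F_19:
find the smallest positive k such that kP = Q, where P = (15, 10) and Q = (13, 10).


Enumerate multiples of P until we hit Q = (13, 10):
  1P = (15, 10)
  2P = (13, 10)
Match found at i = 2.

k = 2


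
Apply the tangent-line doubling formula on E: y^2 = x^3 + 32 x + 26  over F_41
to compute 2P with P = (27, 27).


Doubling: s = (3 x1^2 + a) / (2 y1)
s = (3*27^2 + 32) / (2*27) mod 41 = 13
x3 = s^2 - 2 x1 mod 41 = 13^2 - 2*27 = 33
y3 = s (x1 - x3) - y1 mod 41 = 13 * (27 - 33) - 27 = 18

2P = (33, 18)


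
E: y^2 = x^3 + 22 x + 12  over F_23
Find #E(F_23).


For each x in F_23, count y with y^2 = x^3 + 22 x + 12 mod 23:
  x = 0: RHS = 12, y in [9, 14]  -> 2 point(s)
  x = 1: RHS = 12, y in [9, 14]  -> 2 point(s)
  x = 2: RHS = 18, y in [8, 15]  -> 2 point(s)
  x = 3: RHS = 13, y in [6, 17]  -> 2 point(s)
  x = 4: RHS = 3, y in [7, 16]  -> 2 point(s)
  x = 7: RHS = 3, y in [7, 16]  -> 2 point(s)
  x = 10: RHS = 13, y in [6, 17]  -> 2 point(s)
  x = 12: RHS = 3, y in [7, 16]  -> 2 point(s)
  x = 17: RHS = 9, y in [3, 20]  -> 2 point(s)
  x = 21: RHS = 6, y in [11, 12]  -> 2 point(s)
  x = 22: RHS = 12, y in [9, 14]  -> 2 point(s)
Affine points: 22. Add the point at infinity: total = 23.

#E(F_23) = 23


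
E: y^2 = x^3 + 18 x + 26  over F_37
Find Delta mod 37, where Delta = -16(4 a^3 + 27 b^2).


4 a^3 + 27 b^2 = 4*18^3 + 27*26^2 = 23328 + 18252 = 41580
Delta = -16 * (41580) = -665280
Delta mod 37 = 17

Delta = 17 (mod 37)


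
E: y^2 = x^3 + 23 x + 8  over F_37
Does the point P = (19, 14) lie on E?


Check whether y^2 = x^3 + 23 x + 8 (mod 37) for (x, y) = (19, 14).
LHS: y^2 = 14^2 mod 37 = 11
RHS: x^3 + 23 x + 8 = 19^3 + 23*19 + 8 mod 37 = 15
LHS != RHS

No, not on the curve


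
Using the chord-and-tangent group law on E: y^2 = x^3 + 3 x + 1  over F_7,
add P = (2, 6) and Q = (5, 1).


P != Q, so use the chord formula.
s = (y2 - y1) / (x2 - x1) = (2) / (3) mod 7 = 3
x3 = s^2 - x1 - x2 mod 7 = 3^2 - 2 - 5 = 2
y3 = s (x1 - x3) - y1 mod 7 = 3 * (2 - 2) - 6 = 1

P + Q = (2, 1)


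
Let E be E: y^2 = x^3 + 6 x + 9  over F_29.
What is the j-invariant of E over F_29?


Delta = -16(4 a^3 + 27 b^2) mod 29 = 20
-1728 * (4 a)^3 = -1728 * (4*6)^3 mod 29 = 8
j = 8 * 20^(-1) mod 29 = 12

j = 12 (mod 29)


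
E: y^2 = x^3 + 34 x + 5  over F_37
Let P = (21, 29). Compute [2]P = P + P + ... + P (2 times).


k = 2 = 10_2 (binary, LSB first: 01)
Double-and-add from P = (21, 29):
  bit 0 = 0: acc unchanged = O
  bit 1 = 1: acc = O + (21, 8) = (21, 8)

2P = (21, 8)


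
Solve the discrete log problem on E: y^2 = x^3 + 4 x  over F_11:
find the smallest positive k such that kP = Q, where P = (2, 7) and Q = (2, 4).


Enumerate multiples of P until we hit Q = (2, 4):
  1P = (2, 7)
  2P = (0, 0)
  3P = (2, 4)
Match found at i = 3.

k = 3


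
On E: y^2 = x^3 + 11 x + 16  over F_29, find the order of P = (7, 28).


Compute successive multiples of P until we hit O:
  1P = (7, 28)
  2P = (21, 5)
  3P = (0, 4)
  4P = (16, 24)
  5P = (13, 23)
  6P = (25, 16)
  7P = (20, 0)
  8P = (25, 13)
  ... (continuing to 14P)
  14P = O

ord(P) = 14


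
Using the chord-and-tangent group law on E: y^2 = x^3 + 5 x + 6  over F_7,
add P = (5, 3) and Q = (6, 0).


P != Q, so use the chord formula.
s = (y2 - y1) / (x2 - x1) = (4) / (1) mod 7 = 4
x3 = s^2 - x1 - x2 mod 7 = 4^2 - 5 - 6 = 5
y3 = s (x1 - x3) - y1 mod 7 = 4 * (5 - 5) - 3 = 4

P + Q = (5, 4)


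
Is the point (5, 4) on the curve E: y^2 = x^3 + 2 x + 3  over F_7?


Check whether y^2 = x^3 + 2 x + 3 (mod 7) for (x, y) = (5, 4).
LHS: y^2 = 4^2 mod 7 = 2
RHS: x^3 + 2 x + 3 = 5^3 + 2*5 + 3 mod 7 = 5
LHS != RHS

No, not on the curve


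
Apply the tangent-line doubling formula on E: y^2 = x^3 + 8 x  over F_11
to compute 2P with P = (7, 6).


Doubling: s = (3 x1^2 + a) / (2 y1)
s = (3*7^2 + 8) / (2*6) mod 11 = 1
x3 = s^2 - 2 x1 mod 11 = 1^2 - 2*7 = 9
y3 = s (x1 - x3) - y1 mod 11 = 1 * (7 - 9) - 6 = 3

2P = (9, 3)


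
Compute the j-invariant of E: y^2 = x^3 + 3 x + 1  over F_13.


Delta = -16(4 a^3 + 27 b^2) mod 13 = 11
-1728 * (4 a)^3 = -1728 * (4*3)^3 mod 13 = 12
j = 12 * 11^(-1) mod 13 = 7

j = 7 (mod 13)


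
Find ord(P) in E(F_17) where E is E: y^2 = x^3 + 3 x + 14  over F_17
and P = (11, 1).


Compute successive multiples of P until we hit O:
  1P = (11, 1)
  2P = (11, 16)
  3P = O

ord(P) = 3


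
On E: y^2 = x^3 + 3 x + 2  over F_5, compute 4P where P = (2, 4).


k = 4 = 100_2 (binary, LSB first: 001)
Double-and-add from P = (2, 4):
  bit 0 = 0: acc unchanged = O
  bit 1 = 0: acc unchanged = O
  bit 2 = 1: acc = O + (2, 1) = (2, 1)

4P = (2, 1)


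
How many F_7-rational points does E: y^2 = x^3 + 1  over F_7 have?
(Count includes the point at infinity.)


For each x in F_7, count y with y^2 = x^3 + 0 x + 1 mod 7:
  x = 0: RHS = 1, y in [1, 6]  -> 2 point(s)
  x = 1: RHS = 2, y in [3, 4]  -> 2 point(s)
  x = 2: RHS = 2, y in [3, 4]  -> 2 point(s)
  x = 3: RHS = 0, y in [0]  -> 1 point(s)
  x = 4: RHS = 2, y in [3, 4]  -> 2 point(s)
  x = 5: RHS = 0, y in [0]  -> 1 point(s)
  x = 6: RHS = 0, y in [0]  -> 1 point(s)
Affine points: 11. Add the point at infinity: total = 12.

#E(F_7) = 12


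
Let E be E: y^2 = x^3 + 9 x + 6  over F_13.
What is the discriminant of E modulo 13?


4 a^3 + 27 b^2 = 4*9^3 + 27*6^2 = 2916 + 972 = 3888
Delta = -16 * (3888) = -62208
Delta mod 13 = 10

Delta = 10 (mod 13)


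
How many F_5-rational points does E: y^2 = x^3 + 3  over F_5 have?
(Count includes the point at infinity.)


For each x in F_5, count y with y^2 = x^3 + 0 x + 3 mod 5:
  x = 1: RHS = 4, y in [2, 3]  -> 2 point(s)
  x = 2: RHS = 1, y in [1, 4]  -> 2 point(s)
  x = 3: RHS = 0, y in [0]  -> 1 point(s)
Affine points: 5. Add the point at infinity: total = 6.

#E(F_5) = 6


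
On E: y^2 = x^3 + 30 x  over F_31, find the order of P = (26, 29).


Compute successive multiples of P until we hit O:
  1P = (26, 29)
  2P = (19, 12)
  3P = (21, 23)
  4P = (9, 10)
  5P = (29, 26)
  6P = (8, 15)
  7P = (11, 24)
  8P = (1, 0)
  ... (continuing to 16P)
  16P = O

ord(P) = 16


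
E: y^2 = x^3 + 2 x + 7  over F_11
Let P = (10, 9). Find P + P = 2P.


Doubling: s = (3 x1^2 + a) / (2 y1)
s = (3*10^2 + 2) / (2*9) mod 11 = 7
x3 = s^2 - 2 x1 mod 11 = 7^2 - 2*10 = 7
y3 = s (x1 - x3) - y1 mod 11 = 7 * (10 - 7) - 9 = 1

2P = (7, 1)


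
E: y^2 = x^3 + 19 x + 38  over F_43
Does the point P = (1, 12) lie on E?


Check whether y^2 = x^3 + 19 x + 38 (mod 43) for (x, y) = (1, 12).
LHS: y^2 = 12^2 mod 43 = 15
RHS: x^3 + 19 x + 38 = 1^3 + 19*1 + 38 mod 43 = 15
LHS = RHS

Yes, on the curve


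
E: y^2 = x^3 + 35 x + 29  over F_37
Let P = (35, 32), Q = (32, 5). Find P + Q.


P != Q, so use the chord formula.
s = (y2 - y1) / (x2 - x1) = (10) / (34) mod 37 = 9
x3 = s^2 - x1 - x2 mod 37 = 9^2 - 35 - 32 = 14
y3 = s (x1 - x3) - y1 mod 37 = 9 * (35 - 14) - 32 = 9

P + Q = (14, 9)


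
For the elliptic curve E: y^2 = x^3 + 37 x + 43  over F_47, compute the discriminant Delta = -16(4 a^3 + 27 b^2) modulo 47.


4 a^3 + 27 b^2 = 4*37^3 + 27*43^2 = 202612 + 49923 = 252535
Delta = -16 * (252535) = -4040560
Delta mod 47 = 30

Delta = 30 (mod 47)


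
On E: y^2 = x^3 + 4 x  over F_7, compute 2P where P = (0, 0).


k = 2 = 10_2 (binary, LSB first: 01)
Double-and-add from P = (0, 0):
  bit 0 = 0: acc unchanged = O
  bit 1 = 1: acc = O + O = O

2P = O


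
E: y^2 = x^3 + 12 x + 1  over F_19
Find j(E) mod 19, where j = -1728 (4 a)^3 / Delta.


Delta = -16(4 a^3 + 27 b^2) mod 19 = 12
-1728 * (4 a)^3 = -1728 * (4*12)^3 mod 19 = 12
j = 12 * 12^(-1) mod 19 = 1

j = 1 (mod 19)


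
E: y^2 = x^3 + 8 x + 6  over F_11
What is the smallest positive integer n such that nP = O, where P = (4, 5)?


Compute successive multiples of P until we hit O:
  1P = (4, 5)
  2P = (4, 6)
  3P = O

ord(P) = 3


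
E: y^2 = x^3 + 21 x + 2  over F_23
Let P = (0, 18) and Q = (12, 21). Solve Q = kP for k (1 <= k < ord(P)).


Enumerate multiples of P until we hit Q = (12, 21):
  1P = (0, 18)
  2P = (12, 21)
Match found at i = 2.

k = 2


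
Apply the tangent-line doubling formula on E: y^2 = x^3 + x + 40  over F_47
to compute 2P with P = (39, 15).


Doubling: s = (3 x1^2 + a) / (2 y1)
s = (3*39^2 + 1) / (2*15) mod 47 = 8
x3 = s^2 - 2 x1 mod 47 = 8^2 - 2*39 = 33
y3 = s (x1 - x3) - y1 mod 47 = 8 * (39 - 33) - 15 = 33

2P = (33, 33)


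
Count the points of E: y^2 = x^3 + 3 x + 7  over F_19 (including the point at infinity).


For each x in F_19, count y with y^2 = x^3 + 3 x + 7 mod 19:
  x = 0: RHS = 7, y in [8, 11]  -> 2 point(s)
  x = 1: RHS = 11, y in [7, 12]  -> 2 point(s)
  x = 3: RHS = 5, y in [9, 10]  -> 2 point(s)
  x = 4: RHS = 7, y in [8, 11]  -> 2 point(s)
  x = 8: RHS = 11, y in [7, 12]  -> 2 point(s)
  x = 10: RHS = 11, y in [7, 12]  -> 2 point(s)
  x = 12: RHS = 4, y in [2, 17]  -> 2 point(s)
  x = 13: RHS = 1, y in [1, 18]  -> 2 point(s)
  x = 14: RHS = 0, y in [0]  -> 1 point(s)
  x = 15: RHS = 7, y in [8, 11]  -> 2 point(s)
  x = 16: RHS = 9, y in [3, 16]  -> 2 point(s)
Affine points: 21. Add the point at infinity: total = 22.

#E(F_19) = 22


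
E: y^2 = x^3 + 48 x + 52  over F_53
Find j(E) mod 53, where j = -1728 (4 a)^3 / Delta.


Delta = -16(4 a^3 + 27 b^2) mod 53 = 42
-1728 * (4 a)^3 = -1728 * (4*48)^3 mod 53 = 10
j = 10 * 42^(-1) mod 53 = 28

j = 28 (mod 53)


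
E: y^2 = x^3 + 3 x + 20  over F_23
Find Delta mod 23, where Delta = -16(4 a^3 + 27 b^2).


4 a^3 + 27 b^2 = 4*3^3 + 27*20^2 = 108 + 10800 = 10908
Delta = -16 * (10908) = -174528
Delta mod 23 = 19

Delta = 19 (mod 23)


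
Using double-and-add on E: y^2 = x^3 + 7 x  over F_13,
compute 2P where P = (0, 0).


k = 2 = 10_2 (binary, LSB first: 01)
Double-and-add from P = (0, 0):
  bit 0 = 0: acc unchanged = O
  bit 1 = 1: acc = O + O = O

2P = O


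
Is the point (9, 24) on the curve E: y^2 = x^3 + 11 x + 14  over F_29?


Check whether y^2 = x^3 + 11 x + 14 (mod 29) for (x, y) = (9, 24).
LHS: y^2 = 24^2 mod 29 = 25
RHS: x^3 + 11 x + 14 = 9^3 + 11*9 + 14 mod 29 = 1
LHS != RHS

No, not on the curve


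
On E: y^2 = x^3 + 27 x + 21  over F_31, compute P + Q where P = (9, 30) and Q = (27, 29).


P != Q, so use the chord formula.
s = (y2 - y1) / (x2 - x1) = (30) / (18) mod 31 = 12
x3 = s^2 - x1 - x2 mod 31 = 12^2 - 9 - 27 = 15
y3 = s (x1 - x3) - y1 mod 31 = 12 * (9 - 15) - 30 = 22

P + Q = (15, 22)


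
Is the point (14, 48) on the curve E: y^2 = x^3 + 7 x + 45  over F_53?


Check whether y^2 = x^3 + 7 x + 45 (mod 53) for (x, y) = (14, 48).
LHS: y^2 = 48^2 mod 53 = 25
RHS: x^3 + 7 x + 45 = 14^3 + 7*14 + 45 mod 53 = 25
LHS = RHS

Yes, on the curve


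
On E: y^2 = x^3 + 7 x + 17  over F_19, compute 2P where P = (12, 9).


Doubling: s = (3 x1^2 + a) / (2 y1)
s = (3*12^2 + 7) / (2*9) mod 19 = 17
x3 = s^2 - 2 x1 mod 19 = 17^2 - 2*12 = 18
y3 = s (x1 - x3) - y1 mod 19 = 17 * (12 - 18) - 9 = 3

2P = (18, 3)


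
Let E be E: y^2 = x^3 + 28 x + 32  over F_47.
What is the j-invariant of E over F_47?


Delta = -16(4 a^3 + 27 b^2) mod 47 = 39
-1728 * (4 a)^3 = -1728 * (4*28)^3 mod 47 = 44
j = 44 * 39^(-1) mod 47 = 18

j = 18 (mod 47)


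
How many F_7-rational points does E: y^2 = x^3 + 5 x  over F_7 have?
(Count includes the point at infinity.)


For each x in F_7, count y with y^2 = x^3 + 5 x + 0 mod 7:
  x = 0: RHS = 0, y in [0]  -> 1 point(s)
  x = 2: RHS = 4, y in [2, 5]  -> 2 point(s)
  x = 3: RHS = 0, y in [0]  -> 1 point(s)
  x = 4: RHS = 0, y in [0]  -> 1 point(s)
  x = 6: RHS = 1, y in [1, 6]  -> 2 point(s)
Affine points: 7. Add the point at infinity: total = 8.

#E(F_7) = 8


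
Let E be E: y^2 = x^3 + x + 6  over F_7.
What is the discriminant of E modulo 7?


4 a^3 + 27 b^2 = 4*1^3 + 27*6^2 = 4 + 972 = 976
Delta = -16 * (976) = -15616
Delta mod 7 = 1

Delta = 1 (mod 7)


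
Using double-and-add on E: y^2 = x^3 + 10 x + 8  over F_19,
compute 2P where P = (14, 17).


k = 2 = 10_2 (binary, LSB first: 01)
Double-and-add from P = (14, 17):
  bit 0 = 0: acc unchanged = O
  bit 1 = 1: acc = O + (2, 13) = (2, 13)

2P = (2, 13)


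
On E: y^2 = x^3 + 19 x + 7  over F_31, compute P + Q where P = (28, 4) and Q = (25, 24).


P != Q, so use the chord formula.
s = (y2 - y1) / (x2 - x1) = (20) / (28) mod 31 = 14
x3 = s^2 - x1 - x2 mod 31 = 14^2 - 28 - 25 = 19
y3 = s (x1 - x3) - y1 mod 31 = 14 * (28 - 19) - 4 = 29

P + Q = (19, 29)


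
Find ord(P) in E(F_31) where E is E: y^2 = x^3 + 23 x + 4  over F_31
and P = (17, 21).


Compute successive multiples of P until we hit O:
  1P = (17, 21)
  2P = (1, 11)
  3P = (10, 26)
  4P = (14, 30)
  5P = (9, 17)
  6P = (13, 12)
  7P = (8, 7)
  8P = (0, 2)
  ... (continuing to 35P)
  35P = O

ord(P) = 35


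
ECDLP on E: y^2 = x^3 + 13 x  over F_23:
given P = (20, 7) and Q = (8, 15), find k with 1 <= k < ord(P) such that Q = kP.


Enumerate multiples of P until we hit Q = (8, 15):
  1P = (20, 7)
  2P = (9, 8)
  3P = (21, 14)
  4P = (8, 8)
  5P = (22, 20)
  6P = (6, 15)
  7P = (10, 7)
  8P = (16, 16)
  9P = (5, 11)
  10P = (4, 1)
  11P = (11, 5)
  12P = (0, 0)
  13P = (11, 18)
  14P = (4, 22)
  15P = (5, 12)
  16P = (16, 7)
  17P = (10, 16)
  18P = (6, 8)
  19P = (22, 3)
  20P = (8, 15)
Match found at i = 20.

k = 20


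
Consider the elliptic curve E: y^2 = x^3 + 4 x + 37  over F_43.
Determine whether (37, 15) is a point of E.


Check whether y^2 = x^3 + 4 x + 37 (mod 43) for (x, y) = (37, 15).
LHS: y^2 = 15^2 mod 43 = 10
RHS: x^3 + 4 x + 37 = 37^3 + 4*37 + 37 mod 43 = 12
LHS != RHS

No, not on the curve


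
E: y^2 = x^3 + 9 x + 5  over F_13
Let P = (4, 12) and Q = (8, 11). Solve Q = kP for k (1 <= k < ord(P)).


Enumerate multiples of P until we hit Q = (8, 11):
  1P = (4, 12)
  2P = (8, 11)
Match found at i = 2.

k = 2


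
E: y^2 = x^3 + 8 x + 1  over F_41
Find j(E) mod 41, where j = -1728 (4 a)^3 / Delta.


Delta = -16(4 a^3 + 27 b^2) mod 41 = 10
-1728 * (4 a)^3 = -1728 * (4*8)^3 mod 41 = 28
j = 28 * 10^(-1) mod 41 = 11

j = 11 (mod 41)


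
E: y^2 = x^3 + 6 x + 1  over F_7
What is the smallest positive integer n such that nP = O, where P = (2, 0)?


Compute successive multiples of P until we hit O:
  1P = (2, 0)
  2P = O

ord(P) = 2


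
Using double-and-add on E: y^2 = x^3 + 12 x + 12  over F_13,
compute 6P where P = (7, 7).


k = 6 = 110_2 (binary, LSB first: 011)
Double-and-add from P = (7, 7):
  bit 0 = 0: acc unchanged = O
  bit 1 = 1: acc = O + (8, 3) = (8, 3)
  bit 2 = 1: acc = (8, 3) + (9, 2) = (10, 12)

6P = (10, 12)


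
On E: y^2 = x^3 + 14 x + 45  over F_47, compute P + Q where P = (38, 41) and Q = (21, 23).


P != Q, so use the chord formula.
s = (y2 - y1) / (x2 - x1) = (29) / (30) mod 47 = 37
x3 = s^2 - x1 - x2 mod 47 = 37^2 - 38 - 21 = 41
y3 = s (x1 - x3) - y1 mod 47 = 37 * (38 - 41) - 41 = 36

P + Q = (41, 36)


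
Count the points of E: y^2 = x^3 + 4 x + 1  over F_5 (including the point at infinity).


For each x in F_5, count y with y^2 = x^3 + 4 x + 1 mod 5:
  x = 0: RHS = 1, y in [1, 4]  -> 2 point(s)
  x = 1: RHS = 1, y in [1, 4]  -> 2 point(s)
  x = 3: RHS = 0, y in [0]  -> 1 point(s)
  x = 4: RHS = 1, y in [1, 4]  -> 2 point(s)
Affine points: 7. Add the point at infinity: total = 8.

#E(F_5) = 8


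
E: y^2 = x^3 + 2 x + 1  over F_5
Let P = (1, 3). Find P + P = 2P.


Doubling: s = (3 x1^2 + a) / (2 y1)
s = (3*1^2 + 2) / (2*3) mod 5 = 0
x3 = s^2 - 2 x1 mod 5 = 0^2 - 2*1 = 3
y3 = s (x1 - x3) - y1 mod 5 = 0 * (1 - 3) - 3 = 2

2P = (3, 2)


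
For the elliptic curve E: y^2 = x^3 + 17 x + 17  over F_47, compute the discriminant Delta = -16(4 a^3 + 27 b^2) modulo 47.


4 a^3 + 27 b^2 = 4*17^3 + 27*17^2 = 19652 + 7803 = 27455
Delta = -16 * (27455) = -439280
Delta mod 47 = 29

Delta = 29 (mod 47)


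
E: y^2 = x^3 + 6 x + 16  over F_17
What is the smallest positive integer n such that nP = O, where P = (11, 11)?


Compute successive multiples of P until we hit O:
  1P = (11, 11)
  2P = (13, 8)
  3P = (8, 10)
  4P = (0, 4)
  5P = (5, 16)
  6P = (5, 1)
  7P = (0, 13)
  8P = (8, 7)
  ... (continuing to 11P)
  11P = O

ord(P) = 11


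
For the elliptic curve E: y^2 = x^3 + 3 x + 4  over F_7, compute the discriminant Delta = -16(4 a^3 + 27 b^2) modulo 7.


4 a^3 + 27 b^2 = 4*3^3 + 27*4^2 = 108 + 432 = 540
Delta = -16 * (540) = -8640
Delta mod 7 = 5

Delta = 5 (mod 7)


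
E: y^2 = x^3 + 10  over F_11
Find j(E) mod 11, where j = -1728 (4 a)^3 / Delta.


Delta = -16(4 a^3 + 27 b^2) mod 11 = 8
-1728 * (4 a)^3 = -1728 * (4*0)^3 mod 11 = 0
j = 0 * 8^(-1) mod 11 = 0

j = 0 (mod 11)


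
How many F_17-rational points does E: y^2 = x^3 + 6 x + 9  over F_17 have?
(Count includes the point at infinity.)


For each x in F_17, count y with y^2 = x^3 + 6 x + 9 mod 17:
  x = 0: RHS = 9, y in [3, 14]  -> 2 point(s)
  x = 1: RHS = 16, y in [4, 13]  -> 2 point(s)
  x = 8: RHS = 8, y in [5, 12]  -> 2 point(s)
  x = 10: RHS = 15, y in [7, 10]  -> 2 point(s)
  x = 14: RHS = 15, y in [7, 10]  -> 2 point(s)
  x = 16: RHS = 2, y in [6, 11]  -> 2 point(s)
Affine points: 12. Add the point at infinity: total = 13.

#E(F_17) = 13


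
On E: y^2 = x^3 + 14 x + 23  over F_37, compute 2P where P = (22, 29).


Doubling: s = (3 x1^2 + a) / (2 y1)
s = (3*22^2 + 14) / (2*29) mod 37 = 24
x3 = s^2 - 2 x1 mod 37 = 24^2 - 2*22 = 14
y3 = s (x1 - x3) - y1 mod 37 = 24 * (22 - 14) - 29 = 15

2P = (14, 15)


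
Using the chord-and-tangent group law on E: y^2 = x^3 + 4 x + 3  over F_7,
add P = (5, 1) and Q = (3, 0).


P != Q, so use the chord formula.
s = (y2 - y1) / (x2 - x1) = (6) / (5) mod 7 = 4
x3 = s^2 - x1 - x2 mod 7 = 4^2 - 5 - 3 = 1
y3 = s (x1 - x3) - y1 mod 7 = 4 * (5 - 1) - 1 = 1

P + Q = (1, 1)


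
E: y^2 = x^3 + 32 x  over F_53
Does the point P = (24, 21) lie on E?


Check whether y^2 = x^3 + 32 x + 0 (mod 53) for (x, y) = (24, 21).
LHS: y^2 = 21^2 mod 53 = 17
RHS: x^3 + 32 x + 0 = 24^3 + 32*24 + 0 mod 53 = 17
LHS = RHS

Yes, on the curve


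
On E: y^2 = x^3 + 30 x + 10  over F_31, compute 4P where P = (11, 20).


k = 4 = 100_2 (binary, LSB first: 001)
Double-and-add from P = (11, 20):
  bit 0 = 0: acc unchanged = O
  bit 1 = 0: acc unchanged = O
  bit 2 = 1: acc = O + (11, 20) = (11, 20)

4P = (11, 20)


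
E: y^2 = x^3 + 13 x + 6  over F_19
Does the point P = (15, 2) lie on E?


Check whether y^2 = x^3 + 13 x + 6 (mod 19) for (x, y) = (15, 2).
LHS: y^2 = 2^2 mod 19 = 4
RHS: x^3 + 13 x + 6 = 15^3 + 13*15 + 6 mod 19 = 4
LHS = RHS

Yes, on the curve


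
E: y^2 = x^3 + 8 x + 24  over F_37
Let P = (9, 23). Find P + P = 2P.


Doubling: s = (3 x1^2 + a) / (2 y1)
s = (3*9^2 + 8) / (2*23) mod 37 = 32
x3 = s^2 - 2 x1 mod 37 = 32^2 - 2*9 = 7
y3 = s (x1 - x3) - y1 mod 37 = 32 * (9 - 7) - 23 = 4

2P = (7, 4)


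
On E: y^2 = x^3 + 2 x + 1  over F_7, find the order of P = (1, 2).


Compute successive multiples of P until we hit O:
  1P = (1, 2)
  2P = (0, 1)
  3P = (0, 6)
  4P = (1, 5)
  5P = O

ord(P) = 5


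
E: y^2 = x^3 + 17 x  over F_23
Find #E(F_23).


For each x in F_23, count y with y^2 = x^3 + 17 x + 0 mod 23:
  x = 0: RHS = 0, y in [0]  -> 1 point(s)
  x = 1: RHS = 18, y in [8, 15]  -> 2 point(s)
  x = 3: RHS = 9, y in [3, 20]  -> 2 point(s)
  x = 5: RHS = 3, y in [7, 16]  -> 2 point(s)
  x = 7: RHS = 2, y in [5, 18]  -> 2 point(s)
  x = 8: RHS = 4, y in [2, 21]  -> 2 point(s)
  x = 9: RHS = 8, y in [10, 13]  -> 2 point(s)
  x = 11: RHS = 0, y in [0]  -> 1 point(s)
  x = 12: RHS = 0, y in [0]  -> 1 point(s)
  x = 13: RHS = 3, y in [7, 16]  -> 2 point(s)
  x = 17: RHS = 4, y in [2, 21]  -> 2 point(s)
  x = 19: RHS = 6, y in [11, 12]  -> 2 point(s)
  x = 21: RHS = 4, y in [2, 21]  -> 2 point(s)
Affine points: 23. Add the point at infinity: total = 24.

#E(F_23) = 24


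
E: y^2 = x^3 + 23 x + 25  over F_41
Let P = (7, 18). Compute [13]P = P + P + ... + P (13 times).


k = 13 = 1101_2 (binary, LSB first: 1011)
Double-and-add from P = (7, 18):
  bit 0 = 1: acc = O + (7, 18) = (7, 18)
  bit 1 = 0: acc unchanged = (7, 18)
  bit 2 = 1: acc = (7, 18) + (37, 19) = (17, 9)
  bit 3 = 1: acc = (17, 9) + (26, 35) = (19, 8)

13P = (19, 8)


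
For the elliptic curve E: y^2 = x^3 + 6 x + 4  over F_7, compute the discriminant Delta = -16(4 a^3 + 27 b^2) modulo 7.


4 a^3 + 27 b^2 = 4*6^3 + 27*4^2 = 864 + 432 = 1296
Delta = -16 * (1296) = -20736
Delta mod 7 = 5

Delta = 5 (mod 7)


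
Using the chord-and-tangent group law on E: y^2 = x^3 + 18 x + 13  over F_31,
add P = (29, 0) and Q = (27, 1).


P != Q, so use the chord formula.
s = (y2 - y1) / (x2 - x1) = (1) / (29) mod 31 = 15
x3 = s^2 - x1 - x2 mod 31 = 15^2 - 29 - 27 = 14
y3 = s (x1 - x3) - y1 mod 31 = 15 * (29 - 14) - 0 = 8

P + Q = (14, 8)


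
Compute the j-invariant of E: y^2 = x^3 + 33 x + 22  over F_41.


Delta = -16(4 a^3 + 27 b^2) mod 41 = 21
-1728 * (4 a)^3 = -1728 * (4*33)^3 mod 41 = 13
j = 13 * 21^(-1) mod 41 = 26

j = 26 (mod 41)


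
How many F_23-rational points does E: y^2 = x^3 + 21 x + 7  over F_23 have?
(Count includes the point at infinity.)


For each x in F_23, count y with y^2 = x^3 + 21 x + 7 mod 23:
  x = 1: RHS = 6, y in [11, 12]  -> 2 point(s)
  x = 6: RHS = 4, y in [2, 21]  -> 2 point(s)
  x = 12: RHS = 9, y in [3, 20]  -> 2 point(s)
  x = 13: RHS = 16, y in [4, 19]  -> 2 point(s)
  x = 14: RHS = 9, y in [3, 20]  -> 2 point(s)
  x = 16: RHS = 0, y in [0]  -> 1 point(s)
  x = 20: RHS = 9, y in [3, 20]  -> 2 point(s)
  x = 21: RHS = 3, y in [7, 16]  -> 2 point(s)
  x = 22: RHS = 8, y in [10, 13]  -> 2 point(s)
Affine points: 17. Add the point at infinity: total = 18.

#E(F_23) = 18


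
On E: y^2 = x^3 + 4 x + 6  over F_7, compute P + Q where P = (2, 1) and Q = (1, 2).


P != Q, so use the chord formula.
s = (y2 - y1) / (x2 - x1) = (1) / (6) mod 7 = 6
x3 = s^2 - x1 - x2 mod 7 = 6^2 - 2 - 1 = 5
y3 = s (x1 - x3) - y1 mod 7 = 6 * (2 - 5) - 1 = 2

P + Q = (5, 2)


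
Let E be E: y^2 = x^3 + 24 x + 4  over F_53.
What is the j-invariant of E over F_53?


Delta = -16(4 a^3 + 27 b^2) mod 53 = 24
-1728 * (4 a)^3 = -1728 * (4*24)^3 mod 53 = 41
j = 41 * 24^(-1) mod 53 = 26

j = 26 (mod 53)


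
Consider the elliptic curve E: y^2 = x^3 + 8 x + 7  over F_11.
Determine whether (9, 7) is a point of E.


Check whether y^2 = x^3 + 8 x + 7 (mod 11) for (x, y) = (9, 7).
LHS: y^2 = 7^2 mod 11 = 5
RHS: x^3 + 8 x + 7 = 9^3 + 8*9 + 7 mod 11 = 5
LHS = RHS

Yes, on the curve


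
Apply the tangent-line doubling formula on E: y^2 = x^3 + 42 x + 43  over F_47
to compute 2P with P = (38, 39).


Doubling: s = (3 x1^2 + a) / (2 y1)
s = (3*38^2 + 42) / (2*39) mod 47 = 38
x3 = s^2 - 2 x1 mod 47 = 38^2 - 2*38 = 5
y3 = s (x1 - x3) - y1 mod 47 = 38 * (38 - 5) - 39 = 40

2P = (5, 40)


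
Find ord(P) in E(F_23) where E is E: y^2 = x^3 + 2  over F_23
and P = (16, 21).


Compute successive multiples of P until we hit O:
  1P = (16, 21)
  2P = (9, 15)
  3P = (10, 17)
  4P = (0, 5)
  5P = (8, 10)
  6P = (7, 0)
  7P = (8, 13)
  8P = (0, 18)
  ... (continuing to 12P)
  12P = O

ord(P) = 12


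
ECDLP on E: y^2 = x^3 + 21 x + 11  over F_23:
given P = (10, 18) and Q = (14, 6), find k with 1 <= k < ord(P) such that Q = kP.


Enumerate multiples of P until we hit Q = (14, 6):
  1P = (10, 18)
  2P = (6, 10)
  3P = (11, 3)
  4P = (20, 17)
  5P = (19, 22)
  6P = (3, 3)
  7P = (16, 2)
  8P = (22, 14)
  9P = (9, 20)
  10P = (8, 1)
  11P = (14, 17)
  12P = (12, 17)
  13P = (7, 15)
  14P = (7, 8)
  15P = (12, 6)
  16P = (14, 6)
Match found at i = 16.

k = 16


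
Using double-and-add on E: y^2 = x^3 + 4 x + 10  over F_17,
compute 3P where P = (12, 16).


k = 3 = 11_2 (binary, LSB first: 11)
Double-and-add from P = (12, 16):
  bit 0 = 1: acc = O + (12, 16) = (12, 16)
  bit 1 = 1: acc = (12, 16) + (2, 14) = (1, 10)

3P = (1, 10)


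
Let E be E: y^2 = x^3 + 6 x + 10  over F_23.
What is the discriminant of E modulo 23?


4 a^3 + 27 b^2 = 4*6^3 + 27*10^2 = 864 + 2700 = 3564
Delta = -16 * (3564) = -57024
Delta mod 23 = 16

Delta = 16 (mod 23)


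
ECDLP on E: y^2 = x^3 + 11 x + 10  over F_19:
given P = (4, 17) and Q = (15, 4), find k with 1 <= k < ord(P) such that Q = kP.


Enumerate multiples of P until we hit Q = (15, 4):
  1P = (4, 17)
  2P = (16, 8)
  3P = (15, 15)
  4P = (6, 11)
  5P = (18, 6)
  6P = (14, 18)
  7P = (5, 0)
  8P = (14, 1)
  9P = (18, 13)
  10P = (6, 8)
  11P = (15, 4)
Match found at i = 11.

k = 11


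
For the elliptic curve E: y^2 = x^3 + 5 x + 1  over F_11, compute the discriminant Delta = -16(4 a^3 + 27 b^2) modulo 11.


4 a^3 + 27 b^2 = 4*5^3 + 27*1^2 = 500 + 27 = 527
Delta = -16 * (527) = -8432
Delta mod 11 = 5

Delta = 5 (mod 11)


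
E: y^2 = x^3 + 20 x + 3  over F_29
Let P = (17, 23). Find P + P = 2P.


Doubling: s = (3 x1^2 + a) / (2 y1)
s = (3*17^2 + 20) / (2*23) mod 29 = 1
x3 = s^2 - 2 x1 mod 29 = 1^2 - 2*17 = 25
y3 = s (x1 - x3) - y1 mod 29 = 1 * (17 - 25) - 23 = 27

2P = (25, 27)


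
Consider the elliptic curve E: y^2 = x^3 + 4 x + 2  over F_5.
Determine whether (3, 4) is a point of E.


Check whether y^2 = x^3 + 4 x + 2 (mod 5) for (x, y) = (3, 4).
LHS: y^2 = 4^2 mod 5 = 1
RHS: x^3 + 4 x + 2 = 3^3 + 4*3 + 2 mod 5 = 1
LHS = RHS

Yes, on the curve


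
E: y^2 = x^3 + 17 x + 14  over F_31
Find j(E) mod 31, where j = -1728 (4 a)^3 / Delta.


Delta = -16(4 a^3 + 27 b^2) mod 31 = 21
-1728 * (4 a)^3 = -1728 * (4*17)^3 mod 31 = 23
j = 23 * 21^(-1) mod 31 = 7

j = 7 (mod 31)


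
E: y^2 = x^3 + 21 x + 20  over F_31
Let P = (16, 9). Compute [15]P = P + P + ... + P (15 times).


k = 15 = 1111_2 (binary, LSB first: 1111)
Double-and-add from P = (16, 9):
  bit 0 = 1: acc = O + (16, 9) = (16, 9)
  bit 1 = 1: acc = (16, 9) + (13, 14) = (22, 1)
  bit 2 = 1: acc = (22, 1) + (12, 27) = (5, 23)
  bit 3 = 1: acc = (5, 23) + (17, 12) = (29, 30)

15P = (29, 30)


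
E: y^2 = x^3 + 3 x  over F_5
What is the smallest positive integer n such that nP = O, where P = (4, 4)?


Compute successive multiples of P until we hit O:
  1P = (4, 4)
  2P = (1, 2)
  3P = (1, 3)
  4P = (4, 1)
  5P = O

ord(P) = 5


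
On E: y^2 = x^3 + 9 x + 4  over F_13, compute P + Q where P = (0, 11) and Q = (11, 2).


P != Q, so use the chord formula.
s = (y2 - y1) / (x2 - x1) = (4) / (11) mod 13 = 11
x3 = s^2 - x1 - x2 mod 13 = 11^2 - 0 - 11 = 6
y3 = s (x1 - x3) - y1 mod 13 = 11 * (0 - 6) - 11 = 1

P + Q = (6, 1)


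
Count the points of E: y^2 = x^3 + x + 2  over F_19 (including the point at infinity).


For each x in F_19, count y with y^2 = x^3 + 1 x + 2 mod 19:
  x = 1: RHS = 4, y in [2, 17]  -> 2 point(s)
  x = 8: RHS = 9, y in [3, 16]  -> 2 point(s)
  x = 10: RHS = 5, y in [9, 10]  -> 2 point(s)
  x = 14: RHS = 5, y in [9, 10]  -> 2 point(s)
  x = 17: RHS = 11, y in [7, 12]  -> 2 point(s)
  x = 18: RHS = 0, y in [0]  -> 1 point(s)
Affine points: 11. Add the point at infinity: total = 12.

#E(F_19) = 12


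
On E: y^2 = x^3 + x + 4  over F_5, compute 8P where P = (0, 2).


k = 8 = 1000_2 (binary, LSB first: 0001)
Double-and-add from P = (0, 2):
  bit 0 = 0: acc unchanged = O
  bit 1 = 0: acc unchanged = O
  bit 2 = 0: acc unchanged = O
  bit 3 = 1: acc = O + (0, 3) = (0, 3)

8P = (0, 3)


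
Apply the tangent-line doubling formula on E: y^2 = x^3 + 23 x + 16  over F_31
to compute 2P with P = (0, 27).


Doubling: s = (3 x1^2 + a) / (2 y1)
s = (3*0^2 + 23) / (2*27) mod 31 = 1
x3 = s^2 - 2 x1 mod 31 = 1^2 - 2*0 = 1
y3 = s (x1 - x3) - y1 mod 31 = 1 * (0 - 1) - 27 = 3

2P = (1, 3)


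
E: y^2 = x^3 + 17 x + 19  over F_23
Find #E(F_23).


For each x in F_23, count y with y^2 = x^3 + 17 x + 19 mod 23:
  x = 4: RHS = 13, y in [6, 17]  -> 2 point(s)
  x = 8: RHS = 0, y in [0]  -> 1 point(s)
  x = 9: RHS = 4, y in [2, 21]  -> 2 point(s)
  x = 10: RHS = 16, y in [4, 19]  -> 2 point(s)
  x = 17: RHS = 0, y in [0]  -> 1 point(s)
  x = 18: RHS = 16, y in [4, 19]  -> 2 point(s)
  x = 19: RHS = 2, y in [5, 18]  -> 2 point(s)
  x = 21: RHS = 0, y in [0]  -> 1 point(s)
  x = 22: RHS = 1, y in [1, 22]  -> 2 point(s)
Affine points: 15. Add the point at infinity: total = 16.

#E(F_23) = 16


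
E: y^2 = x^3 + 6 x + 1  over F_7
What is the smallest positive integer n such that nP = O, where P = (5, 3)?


Compute successive multiples of P until we hit O:
  1P = (5, 3)
  2P = (6, 1)
  3P = (0, 1)
  4P = (3, 2)
  5P = (1, 6)
  6P = (2, 0)
  7P = (1, 1)
  8P = (3, 5)
  ... (continuing to 12P)
  12P = O

ord(P) = 12


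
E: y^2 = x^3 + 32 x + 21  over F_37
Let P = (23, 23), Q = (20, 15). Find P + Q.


P != Q, so use the chord formula.
s = (y2 - y1) / (x2 - x1) = (29) / (34) mod 37 = 15
x3 = s^2 - x1 - x2 mod 37 = 15^2 - 23 - 20 = 34
y3 = s (x1 - x3) - y1 mod 37 = 15 * (23 - 34) - 23 = 34

P + Q = (34, 34)


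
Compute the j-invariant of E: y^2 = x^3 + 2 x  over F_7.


Delta = -16(4 a^3 + 27 b^2) mod 7 = 6
-1728 * (4 a)^3 = -1728 * (4*2)^3 mod 7 = 1
j = 1 * 6^(-1) mod 7 = 6

j = 6 (mod 7)


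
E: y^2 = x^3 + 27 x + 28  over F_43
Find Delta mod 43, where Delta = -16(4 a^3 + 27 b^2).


4 a^3 + 27 b^2 = 4*27^3 + 27*28^2 = 78732 + 21168 = 99900
Delta = -16 * (99900) = -1598400
Delta mod 43 = 39

Delta = 39 (mod 43)


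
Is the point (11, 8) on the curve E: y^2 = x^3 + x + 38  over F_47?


Check whether y^2 = x^3 + 1 x + 38 (mod 47) for (x, y) = (11, 8).
LHS: y^2 = 8^2 mod 47 = 17
RHS: x^3 + 1 x + 38 = 11^3 + 1*11 + 38 mod 47 = 17
LHS = RHS

Yes, on the curve


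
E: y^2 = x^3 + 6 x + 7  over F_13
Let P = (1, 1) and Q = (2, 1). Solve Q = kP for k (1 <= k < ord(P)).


Enumerate multiples of P until we hit Q = (2, 1):
  1P = (1, 1)
  2P = (2, 1)
Match found at i = 2.

k = 2


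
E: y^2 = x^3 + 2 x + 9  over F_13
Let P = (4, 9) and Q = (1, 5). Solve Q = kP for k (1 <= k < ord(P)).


Enumerate multiples of P until we hit Q = (1, 5):
  1P = (4, 9)
  2P = (1, 8)
  3P = (11, 6)
  4P = (8, 2)
  5P = (0, 10)
  6P = (5, 1)
  7P = (3, 9)
  8P = (6, 4)
  9P = (6, 9)
  10P = (3, 4)
  11P = (5, 12)
  12P = (0, 3)
  13P = (8, 11)
  14P = (11, 7)
  15P = (1, 5)
Match found at i = 15.

k = 15
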